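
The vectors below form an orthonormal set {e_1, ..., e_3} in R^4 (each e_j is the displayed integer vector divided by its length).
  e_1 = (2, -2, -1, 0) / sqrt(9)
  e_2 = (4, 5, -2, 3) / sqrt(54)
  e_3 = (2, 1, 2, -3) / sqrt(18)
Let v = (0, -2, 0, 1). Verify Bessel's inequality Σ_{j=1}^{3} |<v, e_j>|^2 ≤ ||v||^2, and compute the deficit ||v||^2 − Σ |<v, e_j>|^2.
Σ |<v, e_j>|^2 = 110/27; ||v||^2 = 5; deficit = 25/27

Write each e_j = u_j / sqrt(<u_j, u_j>) where u_j is the displayed integer vector. Then <v, e_j> = <v, u_j> / sqrt(<u_j, u_j>), so |<v, e_j>|^2 = <v, u_j>^2 / <u_j, u_j>.
Coefficients: <v, e_1> = 4/sqrt(9), <v, e_2> = -7/sqrt(54), <v, e_3> = -5/sqrt(18).
Square and sum: Σ |<v, e_j>|^2 = 110/27.
Compute ||v||^2 = v·v = 5.
Deficit = 5 − 110/27 = 25/27 ≥ 0, confirming Bessel's inequality. (The deficit equals ||v − Σ <v,e_j> e_j||^2, the squared distance from v to span{e_j}.)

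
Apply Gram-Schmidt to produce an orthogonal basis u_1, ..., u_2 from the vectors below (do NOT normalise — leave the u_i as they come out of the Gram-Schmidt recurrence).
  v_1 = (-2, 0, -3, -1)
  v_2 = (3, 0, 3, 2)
Orthogonal basis:
  u_1 = (-2, 0, -3, -1)
  u_2 = (4/7, 0, -9/14, 11/14)

Apply the Gram-Schmidt recurrence
  u_1 = v_1
  u_i = v_i − Σ_{j<i} ((v_i · u_j) / (u_j · u_j)) · u_j.

Step by step this gives:
  u_1 = (-2, 0, -3, -1)
  u_2 = (4/7, 0, -9/14, 11/14)

Orthogonality check:
  u_2 · u_1 = 0 (should be 0)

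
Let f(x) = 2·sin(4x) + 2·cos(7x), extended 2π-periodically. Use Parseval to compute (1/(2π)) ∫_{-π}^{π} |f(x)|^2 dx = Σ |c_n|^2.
Σ |c_n|^2 = 4

Expand |f|^2 and use orthogonality of {sin(nx), cos(mx)} on [-π, π]:
  ∫_{-π}^{π} sin(nx)^2 dx = π, ∫ cos(mx)^2 dx = π, and cross terms integrate to 0.
So ∫_{-π}^{π} f(x)^2 dx = 2^2 · π + 2^2 · π = (4 + 4)π.
Divide by 2π: (4 + 4)/2 = 4.
By Parseval, this equals Σ |c_n|^2.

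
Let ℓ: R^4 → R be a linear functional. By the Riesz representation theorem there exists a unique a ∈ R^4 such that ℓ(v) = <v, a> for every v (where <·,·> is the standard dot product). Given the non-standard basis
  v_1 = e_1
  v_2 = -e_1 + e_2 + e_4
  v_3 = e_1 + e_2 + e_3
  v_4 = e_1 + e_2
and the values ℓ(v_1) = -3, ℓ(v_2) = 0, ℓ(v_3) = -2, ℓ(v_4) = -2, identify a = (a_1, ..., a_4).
a = (-3, 1, 0, -4)

Write a = (a_1, ..., a_4) in the standard basis. For each basis vector v_i, ℓ(v_i) = <v_i, a> is a linear equation in the a_j's. Collect the n equations into a matrix system V a = ℓ, where row i of V is v_i (expressed in the standard basis). Since V is invertible (lower-triangular with 1s on the diagonal, up to permutation), solve by back-substitution:
  V =
[[1, 0, 0, 0],
 [-1, 1, 0, 1],
 [1, 1, 1, 0],
 [1, 1, 0, 0]]
  V a = (-3, 0, -2, -2)
Solving gives a = (-3, 1, 0, -4).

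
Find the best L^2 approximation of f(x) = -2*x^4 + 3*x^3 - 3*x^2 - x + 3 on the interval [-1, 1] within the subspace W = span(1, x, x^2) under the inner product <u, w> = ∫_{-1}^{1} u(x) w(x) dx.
g(x) = -33*x^2/7 + 4*x/5 + 111/35

The best approximation g ∈ W is the orthogonal projection of f onto W. Writing g = a_0 + a_1 x + a_2 x^2, the coefficients solve the normal equations G · a = b where
  G_{ij} = <φ_i, φ_j> and b_i = <f, φ_i>, with φ_0 = 1, φ_1 = x, φ_2 = x^2.
G =
  [2, 0, 2/3]
  [0, 2/3, 0]
  [2/3, 0, 2/5],
b = (16/5, 8/15, 8/35).
Solving gives a_0 = 111/35, a_1 = 4/5, a_2 = -33/7, so
  g(x) = -33*x^2/7 + 4*x/5 + 111/35.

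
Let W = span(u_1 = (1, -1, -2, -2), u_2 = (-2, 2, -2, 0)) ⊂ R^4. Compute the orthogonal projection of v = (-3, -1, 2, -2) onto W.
proj_W(v) = (-1/5, 1/5, 2/5, 2/5)

Set up U = [u_1 | ... | u_2] ∈ R^(4×2). The projector onto W = col(U) is P = U (U^T U)^(-1) U^T.
Compute U^T U =
  [10, 0]
  [0, 12],
and U^T v = (-2, 0).
Solve U^T U · c = U^T v for the coefficients: c = (-1/5, 0). The projection is proj_W(v) = U c.
Check: (v - proj_W(v)) · u_1 = 0  (should be 0).
Check: (v - proj_W(v)) · u_2 = 0  (should be 0).
Result: proj_W(v) = (-1/5, 1/5, 2/5, 2/5).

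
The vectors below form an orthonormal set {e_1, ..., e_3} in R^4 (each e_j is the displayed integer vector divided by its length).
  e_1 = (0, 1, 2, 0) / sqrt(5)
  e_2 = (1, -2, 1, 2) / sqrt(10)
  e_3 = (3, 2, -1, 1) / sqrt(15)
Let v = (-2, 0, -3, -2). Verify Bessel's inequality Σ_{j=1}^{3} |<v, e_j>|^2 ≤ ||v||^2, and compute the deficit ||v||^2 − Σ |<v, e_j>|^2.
Σ |<v, e_j>|^2 = 509/30; ||v||^2 = 17; deficit = 1/30

Write each e_j = u_j / sqrt(<u_j, u_j>) where u_j is the displayed integer vector. Then <v, e_j> = <v, u_j> / sqrt(<u_j, u_j>), so |<v, e_j>|^2 = <v, u_j>^2 / <u_j, u_j>.
Coefficients: <v, e_1> = -6/sqrt(5), <v, e_2> = -9/sqrt(10), <v, e_3> = -5/sqrt(15).
Square and sum: Σ |<v, e_j>|^2 = 509/30.
Compute ||v||^2 = v·v = 17.
Deficit = 17 − 509/30 = 1/30 ≥ 0, confirming Bessel's inequality. (The deficit equals ||v − Σ <v,e_j> e_j||^2, the squared distance from v to span{e_j}.)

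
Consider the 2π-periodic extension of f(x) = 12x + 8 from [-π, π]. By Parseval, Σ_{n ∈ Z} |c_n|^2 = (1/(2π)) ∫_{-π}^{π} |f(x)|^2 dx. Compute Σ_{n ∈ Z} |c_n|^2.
Σ |c_n|^2 = 48π^2 + 64

Expand and integrate term by term over [-π, π]:
  ∫ (12x)^2 dx = 144·(2π^3/3); ∫ 2·12·(8)·x dx = 0 (odd integrand); ∫ 8^2 dx = 64·2π.
So (1/(2π)) ∫_{-π}^{π} (12x + 8)^2 dx = 144π^2/3 + 64 = 48π^2 + 64.
Parseval ⇒ Σ |c_n|^2 = 48π^2 + 64.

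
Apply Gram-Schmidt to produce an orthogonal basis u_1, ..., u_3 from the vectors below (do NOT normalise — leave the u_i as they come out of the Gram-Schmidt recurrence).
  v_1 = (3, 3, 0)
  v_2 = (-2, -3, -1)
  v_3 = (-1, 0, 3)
Orthogonal basis:
  u_1 = (3, 3, 0)
  u_2 = (1/2, -1/2, -1)
  u_3 = (2/3, -2/3, 2/3)

Apply the Gram-Schmidt recurrence
  u_1 = v_1
  u_i = v_i − Σ_{j<i} ((v_i · u_j) / (u_j · u_j)) · u_j.

Step by step this gives:
  u_1 = (3, 3, 0)
  u_2 = (1/2, -1/2, -1)
  u_3 = (2/3, -2/3, 2/3)

Orthogonality check:
  u_2 · u_1 = 0 (should be 0)
  u_3 · u_1 = 0 (should be 0)
  u_3 · u_2 = 0 (should be 0)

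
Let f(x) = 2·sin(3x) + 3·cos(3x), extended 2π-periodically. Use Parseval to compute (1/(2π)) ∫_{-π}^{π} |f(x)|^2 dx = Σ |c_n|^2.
Σ |c_n|^2 = 13/2

Expand |f|^2 and use orthogonality of {sin(nx), cos(mx)} on [-π, π]:
  ∫_{-π}^{π} sin(nx)^2 dx = π, ∫ cos(mx)^2 dx = π, and cross terms integrate to 0.
So ∫_{-π}^{π} f(x)^2 dx = 2^2 · π + 3^2 · π = (4 + 9)π.
Divide by 2π: (4 + 9)/2 = 13/2.
By Parseval, this equals Σ |c_n|^2.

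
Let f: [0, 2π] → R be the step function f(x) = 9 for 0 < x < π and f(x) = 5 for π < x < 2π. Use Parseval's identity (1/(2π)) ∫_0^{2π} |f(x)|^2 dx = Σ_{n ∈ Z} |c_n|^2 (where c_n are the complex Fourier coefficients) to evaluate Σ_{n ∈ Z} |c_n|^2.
Σ |c_n|^2 = 53

Parseval equates the L^2 energy of f (normalised by 1/(2π)) with the ℓ^2 sum of its Fourier coefficients: (1/(2π)) ∫_0^{2π} |f|^2 = Σ |c_n|^2.
Compute the left side: (1/(2π)) [∫_0^π 9^2 dx + ∫_π^{2π} 5^2 dx] = (1/(2π)) · (81π + 25π) = (81 + 25)/2 = 53.
So Σ_{n ∈ Z} |c_n|^2 = 53.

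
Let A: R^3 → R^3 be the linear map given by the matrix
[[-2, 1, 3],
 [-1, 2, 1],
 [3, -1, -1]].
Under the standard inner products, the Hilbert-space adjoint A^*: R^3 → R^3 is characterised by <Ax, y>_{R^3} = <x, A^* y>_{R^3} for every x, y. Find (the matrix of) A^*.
A^* = A^T =
[[-2, -1, 3],
 [1, 2, -1],
 [3, 1, -1]]

For real matrices with standard dot products, the defining identity <Ax, y> = <x, A^* y> gives (Ax)^T y = x^T (A^*) y, i.e. x^T A^T y = x^T (A^*) y. Since this holds for all x, y, we must have A^* = A^T. Therefore
A^* =
[[-2, -1, 3],
 [1, 2, -1],
 [3, 1, -1]].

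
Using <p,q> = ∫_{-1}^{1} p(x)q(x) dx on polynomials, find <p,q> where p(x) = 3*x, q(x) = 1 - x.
<p,q> = -2

Expand the product: p(x)·q(x) = -3*x^2 + 3*x.
∫_{-1}^{1} of each monomial x^k gives [2/(k+1) if k even, 0 if k odd]. Integrating term-by-term (or equivalently evaluating the antiderivative F(x) = -x^3 + 3*x^2/2 at the endpoints):
  F(1) − F(−1) = 1/2 − (5/2) = -2.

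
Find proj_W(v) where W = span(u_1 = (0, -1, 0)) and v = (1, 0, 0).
proj_W(v) = (0, 0, 0)

Set up U = [u_1 | ... | u_1] ∈ R^(3×1). The projector onto W = col(U) is P = U (U^T U)^(-1) U^T.
Compute U^T U =
  [1],
and U^T v = (0).
Solve U^T U · c = U^T v for the coefficients: c = (0). The projection is proj_W(v) = U c.
Check: (v - proj_W(v)) · u_1 = 0  (should be 0).
Result: proj_W(v) = (0, 0, 0).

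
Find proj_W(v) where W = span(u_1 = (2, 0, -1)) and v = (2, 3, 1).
proj_W(v) = (6/5, 0, -3/5)

Set up U = [u_1 | ... | u_1] ∈ R^(3×1). The projector onto W = col(U) is P = U (U^T U)^(-1) U^T.
Compute U^T U =
  [5],
and U^T v = (3).
Solve U^T U · c = U^T v for the coefficients: c = (3/5). The projection is proj_W(v) = U c.
Check: (v - proj_W(v)) · u_1 = 0  (should be 0).
Result: proj_W(v) = (6/5, 0, -3/5).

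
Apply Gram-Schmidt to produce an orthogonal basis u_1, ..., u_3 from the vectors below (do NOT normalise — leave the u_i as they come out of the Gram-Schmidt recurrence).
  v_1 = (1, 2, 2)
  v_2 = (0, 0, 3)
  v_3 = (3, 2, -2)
Orthogonal basis:
  u_1 = (1, 2, 2)
  u_2 = (-2/3, -4/3, 5/3)
  u_3 = (8/5, -4/5, 0)

Apply the Gram-Schmidt recurrence
  u_1 = v_1
  u_i = v_i − Σ_{j<i} ((v_i · u_j) / (u_j · u_j)) · u_j.

Step by step this gives:
  u_1 = (1, 2, 2)
  u_2 = (-2/3, -4/3, 5/3)
  u_3 = (8/5, -4/5, 0)

Orthogonality check:
  u_2 · u_1 = 0 (should be 0)
  u_3 · u_1 = 0 (should be 0)
  u_3 · u_2 = 0 (should be 0)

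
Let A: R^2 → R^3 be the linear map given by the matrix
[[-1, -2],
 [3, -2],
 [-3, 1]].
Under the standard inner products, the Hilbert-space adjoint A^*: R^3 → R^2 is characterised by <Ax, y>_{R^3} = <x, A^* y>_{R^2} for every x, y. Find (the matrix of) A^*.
A^* = A^T =
[[-1, 3, -3],
 [-2, -2, 1]]

For real matrices with standard dot products, the defining identity <Ax, y> = <x, A^* y> gives (Ax)^T y = x^T (A^*) y, i.e. x^T A^T y = x^T (A^*) y. Since this holds for all x, y, we must have A^* = A^T. Therefore
A^* =
[[-1, 3, -3],
 [-2, -2, 1]].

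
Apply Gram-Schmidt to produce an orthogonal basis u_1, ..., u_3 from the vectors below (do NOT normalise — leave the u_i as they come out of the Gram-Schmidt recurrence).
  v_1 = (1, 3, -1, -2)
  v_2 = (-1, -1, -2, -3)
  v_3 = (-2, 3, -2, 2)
Orthogonal basis:
  u_1 = (1, 3, -1, -2)
  u_2 = (-19/15, -9/5, -26/15, -37/15)
  u_3 = (-30/11, 301/209, -461/209, 397/209)

Apply the Gram-Schmidt recurrence
  u_1 = v_1
  u_i = v_i − Σ_{j<i} ((v_i · u_j) / (u_j · u_j)) · u_j.

Step by step this gives:
  u_1 = (1, 3, -1, -2)
  u_2 = (-19/15, -9/5, -26/15, -37/15)
  u_3 = (-30/11, 301/209, -461/209, 397/209)

Orthogonality check:
  u_2 · u_1 = 0 (should be 0)
  u_3 · u_1 = 0 (should be 0)
  u_3 · u_2 = 0 (should be 0)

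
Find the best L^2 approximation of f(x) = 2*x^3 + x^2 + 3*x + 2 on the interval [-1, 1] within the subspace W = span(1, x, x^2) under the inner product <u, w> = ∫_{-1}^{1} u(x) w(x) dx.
g(x) = x^2 + 21*x/5 + 2

The best approximation g ∈ W is the orthogonal projection of f onto W. Writing g = a_0 + a_1 x + a_2 x^2, the coefficients solve the normal equations G · a = b where
  G_{ij} = <φ_i, φ_j> and b_i = <f, φ_i>, with φ_0 = 1, φ_1 = x, φ_2 = x^2.
G =
  [2, 0, 2/3]
  [0, 2/3, 0]
  [2/3, 0, 2/5],
b = (14/3, 14/5, 26/15).
Solving gives a_0 = 2, a_1 = 21/5, a_2 = 1, so
  g(x) = x^2 + 21*x/5 + 2.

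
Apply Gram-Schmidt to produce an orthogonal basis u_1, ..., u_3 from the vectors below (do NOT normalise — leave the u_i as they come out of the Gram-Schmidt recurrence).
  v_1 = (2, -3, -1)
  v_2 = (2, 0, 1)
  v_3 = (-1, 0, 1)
Orthogonal basis:
  u_1 = (2, -3, -1)
  u_2 = (11/7, 9/14, 17/14)
  u_3 = (-27/61, -36/61, 54/61)

Apply the Gram-Schmidt recurrence
  u_1 = v_1
  u_i = v_i − Σ_{j<i} ((v_i · u_j) / (u_j · u_j)) · u_j.

Step by step this gives:
  u_1 = (2, -3, -1)
  u_2 = (11/7, 9/14, 17/14)
  u_3 = (-27/61, -36/61, 54/61)

Orthogonality check:
  u_2 · u_1 = 0 (should be 0)
  u_3 · u_1 = 0 (should be 0)
  u_3 · u_2 = 0 (should be 0)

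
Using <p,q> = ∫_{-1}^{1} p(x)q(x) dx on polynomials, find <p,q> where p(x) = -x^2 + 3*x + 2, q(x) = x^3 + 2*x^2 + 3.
<p,q> = 196/15

Expand the product: p(x)·q(x) = -x^5 + x^4 + 8*x^3 + x^2 + 9*x + 6.
∫_{-1}^{1} of each monomial x^k gives [2/(k+1) if k even, 0 if k odd]. Integrating term-by-term (or equivalently evaluating the antiderivative F(x) = -x^6/6 + x^5/5 + 2*x^4 + x^3/3 + 9*x^2/2 + 6*x at the endpoints):
  F(1) − F(−1) = 193/15 − (-1/5) = 196/15.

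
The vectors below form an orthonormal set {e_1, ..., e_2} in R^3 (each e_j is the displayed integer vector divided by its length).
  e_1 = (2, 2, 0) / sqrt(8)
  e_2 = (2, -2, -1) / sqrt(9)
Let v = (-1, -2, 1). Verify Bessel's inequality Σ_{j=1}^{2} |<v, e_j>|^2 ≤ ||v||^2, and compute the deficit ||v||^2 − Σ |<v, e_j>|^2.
Σ |<v, e_j>|^2 = 83/18; ||v||^2 = 6; deficit = 25/18

Write each e_j = u_j / sqrt(<u_j, u_j>) where u_j is the displayed integer vector. Then <v, e_j> = <v, u_j> / sqrt(<u_j, u_j>), so |<v, e_j>|^2 = <v, u_j>^2 / <u_j, u_j>.
Coefficients: <v, e_1> = -6/sqrt(8), <v, e_2> = 1/sqrt(9).
Square and sum: Σ |<v, e_j>|^2 = 83/18.
Compute ||v||^2 = v·v = 6.
Deficit = 6 − 83/18 = 25/18 ≥ 0, confirming Bessel's inequality. (The deficit equals ||v − Σ <v,e_j> e_j||^2, the squared distance from v to span{e_j}.)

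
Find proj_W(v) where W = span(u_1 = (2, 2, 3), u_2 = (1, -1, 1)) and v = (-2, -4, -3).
proj_W(v) = (-37/21, -83/21, -67/21)

Set up U = [u_1 | ... | u_2] ∈ R^(3×2). The projector onto W = col(U) is P = U (U^T U)^(-1) U^T.
Compute U^T U =
  [17, 3]
  [3, 3],
and U^T v = (-21, -1).
Solve U^T U · c = U^T v for the coefficients: c = (-10/7, 23/21). The projection is proj_W(v) = U c.
Check: (v - proj_W(v)) · u_1 = 0  (should be 0).
Check: (v - proj_W(v)) · u_2 = 0  (should be 0).
Result: proj_W(v) = (-37/21, -83/21, -67/21).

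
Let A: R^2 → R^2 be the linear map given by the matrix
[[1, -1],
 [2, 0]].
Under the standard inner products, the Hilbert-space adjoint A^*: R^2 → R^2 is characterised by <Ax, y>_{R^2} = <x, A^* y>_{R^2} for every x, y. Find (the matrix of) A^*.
A^* = A^T =
[[1, 2],
 [-1, 0]]

For real matrices with standard dot products, the defining identity <Ax, y> = <x, A^* y> gives (Ax)^T y = x^T (A^*) y, i.e. x^T A^T y = x^T (A^*) y. Since this holds for all x, y, we must have A^* = A^T. Therefore
A^* =
[[1, 2],
 [-1, 0]].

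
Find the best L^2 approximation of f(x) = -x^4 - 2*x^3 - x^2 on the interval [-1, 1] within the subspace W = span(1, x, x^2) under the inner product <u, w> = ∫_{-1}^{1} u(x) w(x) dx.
g(x) = -13*x^2/7 - 6*x/5 + 3/35

The best approximation g ∈ W is the orthogonal projection of f onto W. Writing g = a_0 + a_1 x + a_2 x^2, the coefficients solve the normal equations G · a = b where
  G_{ij} = <φ_i, φ_j> and b_i = <f, φ_i>, with φ_0 = 1, φ_1 = x, φ_2 = x^2.
G =
  [2, 0, 2/3]
  [0, 2/3, 0]
  [2/3, 0, 2/5],
b = (-16/15, -4/5, -24/35).
Solving gives a_0 = 3/35, a_1 = -6/5, a_2 = -13/7, so
  g(x) = -13*x^2/7 - 6*x/5 + 3/35.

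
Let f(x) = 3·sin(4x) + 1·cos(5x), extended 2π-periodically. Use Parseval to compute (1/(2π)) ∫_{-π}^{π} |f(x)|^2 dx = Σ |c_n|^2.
Σ |c_n|^2 = 5

Expand |f|^2 and use orthogonality of {sin(nx), cos(mx)} on [-π, π]:
  ∫_{-π}^{π} sin(nx)^2 dx = π, ∫ cos(mx)^2 dx = π, and cross terms integrate to 0.
So ∫_{-π}^{π} f(x)^2 dx = 3^2 · π + 1^2 · π = (9 + 1)π.
Divide by 2π: (9 + 1)/2 = 5.
By Parseval, this equals Σ |c_n|^2.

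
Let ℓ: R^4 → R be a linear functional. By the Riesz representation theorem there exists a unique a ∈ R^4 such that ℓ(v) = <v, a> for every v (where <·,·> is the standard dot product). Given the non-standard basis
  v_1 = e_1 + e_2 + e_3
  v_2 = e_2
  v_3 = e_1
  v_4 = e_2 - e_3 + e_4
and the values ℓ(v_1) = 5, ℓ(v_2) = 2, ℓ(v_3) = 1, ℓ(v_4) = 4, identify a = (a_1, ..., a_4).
a = (1, 2, 2, 4)

Write a = (a_1, ..., a_4) in the standard basis. For each basis vector v_i, ℓ(v_i) = <v_i, a> is a linear equation in the a_j's. Collect the n equations into a matrix system V a = ℓ, where row i of V is v_i (expressed in the standard basis). Since V is invertible (lower-triangular with 1s on the diagonal, up to permutation), solve by back-substitution:
  V =
[[1, 1, 1, 0],
 [0, 1, 0, 0],
 [1, 0, 0, 0],
 [0, 1, -1, 1]]
  V a = (5, 2, 1, 4)
Solving gives a = (1, 2, 2, 4).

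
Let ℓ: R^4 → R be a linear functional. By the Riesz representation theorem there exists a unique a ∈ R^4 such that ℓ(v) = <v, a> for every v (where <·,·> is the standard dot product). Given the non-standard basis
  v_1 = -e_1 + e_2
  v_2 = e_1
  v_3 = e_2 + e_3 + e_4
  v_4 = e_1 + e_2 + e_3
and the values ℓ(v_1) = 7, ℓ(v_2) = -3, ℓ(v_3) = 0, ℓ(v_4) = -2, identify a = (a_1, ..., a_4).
a = (-3, 4, -3, -1)

Write a = (a_1, ..., a_4) in the standard basis. For each basis vector v_i, ℓ(v_i) = <v_i, a> is a linear equation in the a_j's. Collect the n equations into a matrix system V a = ℓ, where row i of V is v_i (expressed in the standard basis). Since V is invertible (lower-triangular with 1s on the diagonal, up to permutation), solve by back-substitution:
  V =
[[-1, 1, 0, 0],
 [1, 0, 0, 0],
 [0, 1, 1, 1],
 [1, 1, 1, 0]]
  V a = (7, -3, 0, -2)
Solving gives a = (-3, 4, -3, -1).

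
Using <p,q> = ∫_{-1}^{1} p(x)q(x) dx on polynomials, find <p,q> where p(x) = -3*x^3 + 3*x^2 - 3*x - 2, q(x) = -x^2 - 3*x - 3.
<p,q> = 236/15

Expand the product: p(x)·q(x) = 3*x^5 + 6*x^4 + 3*x^3 + 2*x^2 + 15*x + 6.
∫_{-1}^{1} of each monomial x^k gives [2/(k+1) if k even, 0 if k odd]. Integrating term-by-term (or equivalently evaluating the antiderivative F(x) = x^6/2 + 6*x^5/5 + 3*x^4/4 + 2*x^3/3 + 15*x^2/2 + 6*x at the endpoints):
  F(1) − F(−1) = 997/60 − (53/60) = 236/15.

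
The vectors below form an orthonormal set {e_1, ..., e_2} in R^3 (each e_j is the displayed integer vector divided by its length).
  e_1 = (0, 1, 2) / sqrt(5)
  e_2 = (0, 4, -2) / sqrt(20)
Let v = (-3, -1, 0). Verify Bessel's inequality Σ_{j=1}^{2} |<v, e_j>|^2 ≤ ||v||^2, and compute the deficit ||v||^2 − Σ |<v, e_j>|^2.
Σ |<v, e_j>|^2 = 1; ||v||^2 = 10; deficit = 9

Write each e_j = u_j / sqrt(<u_j, u_j>) where u_j is the displayed integer vector. Then <v, e_j> = <v, u_j> / sqrt(<u_j, u_j>), so |<v, e_j>|^2 = <v, u_j>^2 / <u_j, u_j>.
Coefficients: <v, e_1> = -1/sqrt(5), <v, e_2> = -4/sqrt(20).
Square and sum: Σ |<v, e_j>|^2 = 1.
Compute ||v||^2 = v·v = 10.
Deficit = 10 − 1 = 9 ≥ 0, confirming Bessel's inequality. (The deficit equals ||v − Σ <v,e_j> e_j||^2, the squared distance from v to span{e_j}.)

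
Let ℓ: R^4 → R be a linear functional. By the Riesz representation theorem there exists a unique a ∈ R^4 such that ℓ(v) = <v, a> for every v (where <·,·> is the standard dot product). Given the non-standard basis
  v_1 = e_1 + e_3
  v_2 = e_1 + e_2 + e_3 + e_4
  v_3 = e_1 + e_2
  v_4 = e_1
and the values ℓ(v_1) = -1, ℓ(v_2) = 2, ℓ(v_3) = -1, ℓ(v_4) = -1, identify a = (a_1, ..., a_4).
a = (-1, 0, 0, 3)

Write a = (a_1, ..., a_4) in the standard basis. For each basis vector v_i, ℓ(v_i) = <v_i, a> is a linear equation in the a_j's. Collect the n equations into a matrix system V a = ℓ, where row i of V is v_i (expressed in the standard basis). Since V is invertible (lower-triangular with 1s on the diagonal, up to permutation), solve by back-substitution:
  V =
[[1, 0, 1, 0],
 [1, 1, 1, 1],
 [1, 1, 0, 0],
 [1, 0, 0, 0]]
  V a = (-1, 2, -1, -1)
Solving gives a = (-1, 0, 0, 3).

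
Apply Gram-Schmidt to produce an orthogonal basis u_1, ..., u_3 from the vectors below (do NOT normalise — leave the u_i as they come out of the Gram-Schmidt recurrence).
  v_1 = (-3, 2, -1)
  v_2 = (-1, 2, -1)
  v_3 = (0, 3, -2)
Orthogonal basis:
  u_1 = (-3, 2, -1)
  u_2 = (5/7, 6/7, -3/7)
  u_3 = (0, -1/5, -2/5)

Apply the Gram-Schmidt recurrence
  u_1 = v_1
  u_i = v_i − Σ_{j<i} ((v_i · u_j) / (u_j · u_j)) · u_j.

Step by step this gives:
  u_1 = (-3, 2, -1)
  u_2 = (5/7, 6/7, -3/7)
  u_3 = (0, -1/5, -2/5)

Orthogonality check:
  u_2 · u_1 = 0 (should be 0)
  u_3 · u_1 = 0 (should be 0)
  u_3 · u_2 = 0 (should be 0)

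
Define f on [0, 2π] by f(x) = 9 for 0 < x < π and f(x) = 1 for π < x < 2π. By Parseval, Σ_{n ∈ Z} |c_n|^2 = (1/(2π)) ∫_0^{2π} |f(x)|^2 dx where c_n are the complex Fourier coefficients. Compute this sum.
Σ |c_n|^2 = 41

Parseval equates the L^2 energy of f (normalised by 1/(2π)) with the ℓ^2 sum of its Fourier coefficients: (1/(2π)) ∫_0^{2π} |f|^2 = Σ |c_n|^2.
Compute the left side: (1/(2π)) [∫_0^π 9^2 dx + ∫_π^{2π} 1^2 dx] = (1/(2π)) · (81π + 1π) = (81 + 1)/2 = 41.
So Σ_{n ∈ Z} |c_n|^2 = 41.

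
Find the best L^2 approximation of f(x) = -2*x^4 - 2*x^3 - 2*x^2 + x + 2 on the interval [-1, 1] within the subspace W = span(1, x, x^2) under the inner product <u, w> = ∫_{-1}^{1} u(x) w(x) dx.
g(x) = -26*x^2/7 - x/5 + 76/35

The best approximation g ∈ W is the orthogonal projection of f onto W. Writing g = a_0 + a_1 x + a_2 x^2, the coefficients solve the normal equations G · a = b where
  G_{ij} = <φ_i, φ_j> and b_i = <f, φ_i>, with φ_0 = 1, φ_1 = x, φ_2 = x^2.
G =
  [2, 0, 2/3]
  [0, 2/3, 0]
  [2/3, 0, 2/5],
b = (28/15, -2/15, -4/105).
Solving gives a_0 = 76/35, a_1 = -1/5, a_2 = -26/7, so
  g(x) = -26*x^2/7 - x/5 + 76/35.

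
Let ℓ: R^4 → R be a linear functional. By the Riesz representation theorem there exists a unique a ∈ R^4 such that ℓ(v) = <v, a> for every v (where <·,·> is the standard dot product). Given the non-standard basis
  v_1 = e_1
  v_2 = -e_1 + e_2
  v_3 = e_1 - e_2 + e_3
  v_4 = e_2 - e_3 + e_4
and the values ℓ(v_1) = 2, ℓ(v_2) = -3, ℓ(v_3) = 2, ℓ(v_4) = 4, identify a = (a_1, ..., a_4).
a = (2, -1, -1, 4)

Write a = (a_1, ..., a_4) in the standard basis. For each basis vector v_i, ℓ(v_i) = <v_i, a> is a linear equation in the a_j's. Collect the n equations into a matrix system V a = ℓ, where row i of V is v_i (expressed in the standard basis). Since V is invertible (lower-triangular with 1s on the diagonal, up to permutation), solve by back-substitution:
  V =
[[1, 0, 0, 0],
 [-1, 1, 0, 0],
 [1, -1, 1, 0],
 [0, 1, -1, 1]]
  V a = (2, -3, 2, 4)
Solving gives a = (2, -1, -1, 4).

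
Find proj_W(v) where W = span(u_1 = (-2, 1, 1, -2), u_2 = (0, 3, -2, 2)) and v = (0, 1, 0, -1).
proj_W(v) = (-108/161, 111/161, 16/161, -10/23)

Set up U = [u_1 | ... | u_2] ∈ R^(4×2). The projector onto W = col(U) is P = U (U^T U)^(-1) U^T.
Compute U^T U =
  [10, -3]
  [-3, 17],
and U^T v = (3, 1).
Solve U^T U · c = U^T v for the coefficients: c = (54/161, 19/161). The projection is proj_W(v) = U c.
Check: (v - proj_W(v)) · u_1 = 0  (should be 0).
Check: (v - proj_W(v)) · u_2 = 0  (should be 0).
Result: proj_W(v) = (-108/161, 111/161, 16/161, -10/23).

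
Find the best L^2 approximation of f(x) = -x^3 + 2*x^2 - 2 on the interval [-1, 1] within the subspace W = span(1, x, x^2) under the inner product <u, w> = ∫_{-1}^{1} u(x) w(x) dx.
g(x) = 2*x^2 - 3*x/5 - 2

The best approximation g ∈ W is the orthogonal projection of f onto W. Writing g = a_0 + a_1 x + a_2 x^2, the coefficients solve the normal equations G · a = b where
  G_{ij} = <φ_i, φ_j> and b_i = <f, φ_i>, with φ_0 = 1, φ_1 = x, φ_2 = x^2.
G =
  [2, 0, 2/3]
  [0, 2/3, 0]
  [2/3, 0, 2/5],
b = (-8/3, -2/5, -8/15).
Solving gives a_0 = -2, a_1 = -3/5, a_2 = 2, so
  g(x) = 2*x^2 - 3*x/5 - 2.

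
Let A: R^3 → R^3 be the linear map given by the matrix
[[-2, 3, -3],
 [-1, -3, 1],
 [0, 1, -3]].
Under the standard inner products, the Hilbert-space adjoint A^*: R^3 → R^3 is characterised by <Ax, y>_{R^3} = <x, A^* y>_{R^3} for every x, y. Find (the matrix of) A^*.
A^* = A^T =
[[-2, -1, 0],
 [3, -3, 1],
 [-3, 1, -3]]

For real matrices with standard dot products, the defining identity <Ax, y> = <x, A^* y> gives (Ax)^T y = x^T (A^*) y, i.e. x^T A^T y = x^T (A^*) y. Since this holds for all x, y, we must have A^* = A^T. Therefore
A^* =
[[-2, -1, 0],
 [3, -3, 1],
 [-3, 1, -3]].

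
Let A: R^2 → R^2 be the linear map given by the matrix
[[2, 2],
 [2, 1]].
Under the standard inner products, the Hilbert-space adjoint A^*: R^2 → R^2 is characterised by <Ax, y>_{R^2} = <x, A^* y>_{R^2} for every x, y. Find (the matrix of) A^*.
A^* = A^T =
[[2, 2],
 [2, 1]]

For real matrices with standard dot products, the defining identity <Ax, y> = <x, A^* y> gives (Ax)^T y = x^T (A^*) y, i.e. x^T A^T y = x^T (A^*) y. Since this holds for all x, y, we must have A^* = A^T. Therefore
A^* =
[[2, 2],
 [2, 1]].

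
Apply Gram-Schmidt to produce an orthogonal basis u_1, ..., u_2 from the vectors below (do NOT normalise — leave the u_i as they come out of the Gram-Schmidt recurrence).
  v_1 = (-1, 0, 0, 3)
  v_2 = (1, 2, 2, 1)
Orthogonal basis:
  u_1 = (-1, 0, 0, 3)
  u_2 = (6/5, 2, 2, 2/5)

Apply the Gram-Schmidt recurrence
  u_1 = v_1
  u_i = v_i − Σ_{j<i} ((v_i · u_j) / (u_j · u_j)) · u_j.

Step by step this gives:
  u_1 = (-1, 0, 0, 3)
  u_2 = (6/5, 2, 2, 2/5)

Orthogonality check:
  u_2 · u_1 = 0 (should be 0)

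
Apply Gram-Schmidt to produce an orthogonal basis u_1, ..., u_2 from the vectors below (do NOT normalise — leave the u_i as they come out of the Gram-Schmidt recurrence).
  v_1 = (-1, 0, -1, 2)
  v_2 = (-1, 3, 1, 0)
Orthogonal basis:
  u_1 = (-1, 0, -1, 2)
  u_2 = (-1, 3, 1, 0)

Apply the Gram-Schmidt recurrence
  u_1 = v_1
  u_i = v_i − Σ_{j<i} ((v_i · u_j) / (u_j · u_j)) · u_j.

Step by step this gives:
  u_1 = (-1, 0, -1, 2)
  u_2 = (-1, 3, 1, 0)

Orthogonality check:
  u_2 · u_1 = 0 (should be 0)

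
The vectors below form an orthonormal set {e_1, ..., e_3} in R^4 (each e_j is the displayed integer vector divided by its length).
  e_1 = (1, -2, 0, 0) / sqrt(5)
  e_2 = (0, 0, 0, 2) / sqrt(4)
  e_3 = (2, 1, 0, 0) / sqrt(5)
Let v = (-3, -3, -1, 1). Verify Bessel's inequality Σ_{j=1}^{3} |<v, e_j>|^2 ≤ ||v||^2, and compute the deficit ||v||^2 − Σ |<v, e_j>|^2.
Σ |<v, e_j>|^2 = 19; ||v||^2 = 20; deficit = 1

Write each e_j = u_j / sqrt(<u_j, u_j>) where u_j is the displayed integer vector. Then <v, e_j> = <v, u_j> / sqrt(<u_j, u_j>), so |<v, e_j>|^2 = <v, u_j>^2 / <u_j, u_j>.
Coefficients: <v, e_1> = 3/sqrt(5), <v, e_2> = 2/sqrt(4), <v, e_3> = -9/sqrt(5).
Square and sum: Σ |<v, e_j>|^2 = 19.
Compute ||v||^2 = v·v = 20.
Deficit = 20 − 19 = 1 ≥ 0, confirming Bessel's inequality. (The deficit equals ||v − Σ <v,e_j> e_j||^2, the squared distance from v to span{e_j}.)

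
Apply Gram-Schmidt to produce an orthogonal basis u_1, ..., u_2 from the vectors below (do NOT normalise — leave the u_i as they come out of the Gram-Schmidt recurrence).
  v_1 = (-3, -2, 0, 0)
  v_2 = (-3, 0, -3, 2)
Orthogonal basis:
  u_1 = (-3, -2, 0, 0)
  u_2 = (-12/13, 18/13, -3, 2)

Apply the Gram-Schmidt recurrence
  u_1 = v_1
  u_i = v_i − Σ_{j<i} ((v_i · u_j) / (u_j · u_j)) · u_j.

Step by step this gives:
  u_1 = (-3, -2, 0, 0)
  u_2 = (-12/13, 18/13, -3, 2)

Orthogonality check:
  u_2 · u_1 = 0 (should be 0)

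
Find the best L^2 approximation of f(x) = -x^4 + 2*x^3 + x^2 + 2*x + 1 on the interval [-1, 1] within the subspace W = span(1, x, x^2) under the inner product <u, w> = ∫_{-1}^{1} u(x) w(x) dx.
g(x) = x^2/7 + 16*x/5 + 38/35

The best approximation g ∈ W is the orthogonal projection of f onto W. Writing g = a_0 + a_1 x + a_2 x^2, the coefficients solve the normal equations G · a = b where
  G_{ij} = <φ_i, φ_j> and b_i = <f, φ_i>, with φ_0 = 1, φ_1 = x, φ_2 = x^2.
G =
  [2, 0, 2/3]
  [0, 2/3, 0]
  [2/3, 0, 2/5],
b = (34/15, 32/15, 82/105).
Solving gives a_0 = 38/35, a_1 = 16/5, a_2 = 1/7, so
  g(x) = x^2/7 + 16*x/5 + 38/35.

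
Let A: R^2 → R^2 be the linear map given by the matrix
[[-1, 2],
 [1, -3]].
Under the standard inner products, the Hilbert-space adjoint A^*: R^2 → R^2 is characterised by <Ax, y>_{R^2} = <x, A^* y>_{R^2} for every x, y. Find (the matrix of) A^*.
A^* = A^T =
[[-1, 1],
 [2, -3]]

For real matrices with standard dot products, the defining identity <Ax, y> = <x, A^* y> gives (Ax)^T y = x^T (A^*) y, i.e. x^T A^T y = x^T (A^*) y. Since this holds for all x, y, we must have A^* = A^T. Therefore
A^* =
[[-1, 1],
 [2, -3]].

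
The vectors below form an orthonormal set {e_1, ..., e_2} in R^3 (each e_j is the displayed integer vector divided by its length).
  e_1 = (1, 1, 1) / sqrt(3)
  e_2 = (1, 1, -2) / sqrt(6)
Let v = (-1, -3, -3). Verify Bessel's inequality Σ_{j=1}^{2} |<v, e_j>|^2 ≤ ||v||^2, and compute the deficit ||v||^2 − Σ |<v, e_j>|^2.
Σ |<v, e_j>|^2 = 17; ||v||^2 = 19; deficit = 2

Write each e_j = u_j / sqrt(<u_j, u_j>) where u_j is the displayed integer vector. Then <v, e_j> = <v, u_j> / sqrt(<u_j, u_j>), so |<v, e_j>|^2 = <v, u_j>^2 / <u_j, u_j>.
Coefficients: <v, e_1> = -7/sqrt(3), <v, e_2> = 2/sqrt(6).
Square and sum: Σ |<v, e_j>|^2 = 17.
Compute ||v||^2 = v·v = 19.
Deficit = 19 − 17 = 2 ≥ 0, confirming Bessel's inequality. (The deficit equals ||v − Σ <v,e_j> e_j||^2, the squared distance from v to span{e_j}.)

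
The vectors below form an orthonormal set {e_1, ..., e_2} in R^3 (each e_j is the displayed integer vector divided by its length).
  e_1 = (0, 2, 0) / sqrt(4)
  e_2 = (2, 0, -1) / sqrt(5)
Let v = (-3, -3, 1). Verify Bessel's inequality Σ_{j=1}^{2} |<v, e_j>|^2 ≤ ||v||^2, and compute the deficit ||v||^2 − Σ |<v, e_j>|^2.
Σ |<v, e_j>|^2 = 94/5; ||v||^2 = 19; deficit = 1/5

Write each e_j = u_j / sqrt(<u_j, u_j>) where u_j is the displayed integer vector. Then <v, e_j> = <v, u_j> / sqrt(<u_j, u_j>), so |<v, e_j>|^2 = <v, u_j>^2 / <u_j, u_j>.
Coefficients: <v, e_1> = -6/sqrt(4), <v, e_2> = -7/sqrt(5).
Square and sum: Σ |<v, e_j>|^2 = 94/5.
Compute ||v||^2 = v·v = 19.
Deficit = 19 − 94/5 = 1/5 ≥ 0, confirming Bessel's inequality. (The deficit equals ||v − Σ <v,e_j> e_j||^2, the squared distance from v to span{e_j}.)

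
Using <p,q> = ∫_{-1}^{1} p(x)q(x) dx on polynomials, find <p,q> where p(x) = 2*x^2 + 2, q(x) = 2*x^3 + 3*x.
<p,q> = 0

Expand the product: p(x)·q(x) = 4*x^5 + 10*x^3 + 6*x.
∫_{-1}^{1} of each monomial x^k gives [2/(k+1) if k even, 0 if k odd]. Integrating term-by-term (or equivalently evaluating the antiderivative F(x) = 2*x^6/3 + 5*x^4/2 + 3*x^2 at the endpoints):
  F(1) − F(−1) = 37/6 − (37/6) = 0.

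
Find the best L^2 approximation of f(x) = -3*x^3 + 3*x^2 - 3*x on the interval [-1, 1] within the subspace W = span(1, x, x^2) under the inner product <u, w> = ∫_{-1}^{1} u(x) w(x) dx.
g(x) = 3*x^2 - 24*x/5

The best approximation g ∈ W is the orthogonal projection of f onto W. Writing g = a_0 + a_1 x + a_2 x^2, the coefficients solve the normal equations G · a = b where
  G_{ij} = <φ_i, φ_j> and b_i = <f, φ_i>, with φ_0 = 1, φ_1 = x, φ_2 = x^2.
G =
  [2, 0, 2/3]
  [0, 2/3, 0]
  [2/3, 0, 2/5],
b = (2, -16/5, 6/5).
Solving gives a_0 = 0, a_1 = -24/5, a_2 = 3, so
  g(x) = 3*x^2 - 24*x/5.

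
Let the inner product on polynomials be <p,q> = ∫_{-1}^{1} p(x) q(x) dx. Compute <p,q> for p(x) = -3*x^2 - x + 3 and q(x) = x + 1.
<p,q> = 10/3

Expand the product: p(x)·q(x) = -3*x^3 - 4*x^2 + 2*x + 3.
∫_{-1}^{1} of each monomial x^k gives [2/(k+1) if k even, 0 if k odd]. Integrating term-by-term (or equivalently evaluating the antiderivative F(x) = -3*x^4/4 - 4*x^3/3 + x^2 + 3*x at the endpoints):
  F(1) − F(−1) = 23/12 − (-17/12) = 10/3.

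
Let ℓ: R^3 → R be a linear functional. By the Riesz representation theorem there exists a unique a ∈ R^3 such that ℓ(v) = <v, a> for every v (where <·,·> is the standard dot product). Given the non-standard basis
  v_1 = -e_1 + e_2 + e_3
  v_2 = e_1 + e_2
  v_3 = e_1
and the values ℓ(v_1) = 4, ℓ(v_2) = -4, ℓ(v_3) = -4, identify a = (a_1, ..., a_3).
a = (-4, 0, 0)

Write a = (a_1, ..., a_3) in the standard basis. For each basis vector v_i, ℓ(v_i) = <v_i, a> is a linear equation in the a_j's. Collect the n equations into a matrix system V a = ℓ, where row i of V is v_i (expressed in the standard basis). Since V is invertible (lower-triangular with 1s on the diagonal, up to permutation), solve by back-substitution:
  V =
[[-1, 1, 1],
 [1, 1, 0],
 [1, 0, 0]]
  V a = (4, -4, -4)
Solving gives a = (-4, 0, 0).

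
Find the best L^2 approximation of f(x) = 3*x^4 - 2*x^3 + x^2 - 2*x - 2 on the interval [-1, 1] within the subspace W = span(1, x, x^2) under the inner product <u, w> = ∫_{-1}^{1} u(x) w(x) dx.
g(x) = 25*x^2/7 - 16*x/5 - 79/35

The best approximation g ∈ W is the orthogonal projection of f onto W. Writing g = a_0 + a_1 x + a_2 x^2, the coefficients solve the normal equations G · a = b where
  G_{ij} = <φ_i, φ_j> and b_i = <f, φ_i>, with φ_0 = 1, φ_1 = x, φ_2 = x^2.
G =
  [2, 0, 2/3]
  [0, 2/3, 0]
  [2/3, 0, 2/5],
b = (-32/15, -32/15, -8/105).
Solving gives a_0 = -79/35, a_1 = -16/5, a_2 = 25/7, so
  g(x) = 25*x^2/7 - 16*x/5 - 79/35.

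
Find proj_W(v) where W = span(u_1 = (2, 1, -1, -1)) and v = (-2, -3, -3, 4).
proj_W(v) = (-16/7, -8/7, 8/7, 8/7)

Set up U = [u_1 | ... | u_1] ∈ R^(4×1). The projector onto W = col(U) is P = U (U^T U)^(-1) U^T.
Compute U^T U =
  [7],
and U^T v = (-8).
Solve U^T U · c = U^T v for the coefficients: c = (-8/7). The projection is proj_W(v) = U c.
Check: (v - proj_W(v)) · u_1 = 0  (should be 0).
Result: proj_W(v) = (-16/7, -8/7, 8/7, 8/7).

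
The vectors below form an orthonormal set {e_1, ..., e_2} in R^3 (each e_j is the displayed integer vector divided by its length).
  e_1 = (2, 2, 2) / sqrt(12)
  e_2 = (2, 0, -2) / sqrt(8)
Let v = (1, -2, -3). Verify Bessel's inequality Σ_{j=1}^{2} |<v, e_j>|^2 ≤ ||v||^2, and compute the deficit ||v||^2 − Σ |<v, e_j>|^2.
Σ |<v, e_j>|^2 = 40/3; ||v||^2 = 14; deficit = 2/3

Write each e_j = u_j / sqrt(<u_j, u_j>) where u_j is the displayed integer vector. Then <v, e_j> = <v, u_j> / sqrt(<u_j, u_j>), so |<v, e_j>|^2 = <v, u_j>^2 / <u_j, u_j>.
Coefficients: <v, e_1> = -8/sqrt(12), <v, e_2> = 8/sqrt(8).
Square and sum: Σ |<v, e_j>|^2 = 40/3.
Compute ||v||^2 = v·v = 14.
Deficit = 14 − 40/3 = 2/3 ≥ 0, confirming Bessel's inequality. (The deficit equals ||v − Σ <v,e_j> e_j||^2, the squared distance from v to span{e_j}.)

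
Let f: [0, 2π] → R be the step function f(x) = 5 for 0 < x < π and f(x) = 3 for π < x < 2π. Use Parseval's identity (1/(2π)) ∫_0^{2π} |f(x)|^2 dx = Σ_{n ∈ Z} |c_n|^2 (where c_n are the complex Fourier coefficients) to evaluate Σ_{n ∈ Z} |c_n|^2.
Σ |c_n|^2 = 17

Parseval equates the L^2 energy of f (normalised by 1/(2π)) with the ℓ^2 sum of its Fourier coefficients: (1/(2π)) ∫_0^{2π} |f|^2 = Σ |c_n|^2.
Compute the left side: (1/(2π)) [∫_0^π 5^2 dx + ∫_π^{2π} 3^2 dx] = (1/(2π)) · (25π + 9π) = (25 + 9)/2 = 17.
So Σ_{n ∈ Z} |c_n|^2 = 17.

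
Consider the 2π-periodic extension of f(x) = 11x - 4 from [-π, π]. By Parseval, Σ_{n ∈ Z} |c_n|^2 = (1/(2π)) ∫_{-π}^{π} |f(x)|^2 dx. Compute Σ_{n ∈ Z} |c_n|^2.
Σ |c_n|^2 = 121π^2/3 + 16

Expand and integrate term by term over [-π, π]:
  ∫ (11x)^2 dx = 121·(2π^3/3); ∫ 2·11·(-4)·x dx = 0 (odd integrand); ∫ (-4)^2 dx = 16·2π.
So (1/(2π)) ∫_{-π}^{π} (11x - 4)^2 dx = 121π^2/3 + 16 = 121π^2/3 + 16.
Parseval ⇒ Σ |c_n|^2 = 121π^2/3 + 16.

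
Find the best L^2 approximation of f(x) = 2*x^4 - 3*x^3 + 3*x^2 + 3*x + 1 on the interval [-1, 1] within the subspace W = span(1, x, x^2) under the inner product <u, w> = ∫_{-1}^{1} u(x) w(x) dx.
g(x) = 33*x^2/7 + 6*x/5 + 29/35

The best approximation g ∈ W is the orthogonal projection of f onto W. Writing g = a_0 + a_1 x + a_2 x^2, the coefficients solve the normal equations G · a = b where
  G_{ij} = <φ_i, φ_j> and b_i = <f, φ_i>, with φ_0 = 1, φ_1 = x, φ_2 = x^2.
G =
  [2, 0, 2/3]
  [0, 2/3, 0]
  [2/3, 0, 2/5],
b = (24/5, 4/5, 256/105).
Solving gives a_0 = 29/35, a_1 = 6/5, a_2 = 33/7, so
  g(x) = 33*x^2/7 + 6*x/5 + 29/35.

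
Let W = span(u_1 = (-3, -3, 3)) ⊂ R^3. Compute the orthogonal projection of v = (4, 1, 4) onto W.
proj_W(v) = (1/3, 1/3, -1/3)

Set up U = [u_1 | ... | u_1] ∈ R^(3×1). The projector onto W = col(U) is P = U (U^T U)^(-1) U^T.
Compute U^T U =
  [27],
and U^T v = (-3).
Solve U^T U · c = U^T v for the coefficients: c = (-1/9). The projection is proj_W(v) = U c.
Check: (v - proj_W(v)) · u_1 = 0  (should be 0).
Result: proj_W(v) = (1/3, 1/3, -1/3).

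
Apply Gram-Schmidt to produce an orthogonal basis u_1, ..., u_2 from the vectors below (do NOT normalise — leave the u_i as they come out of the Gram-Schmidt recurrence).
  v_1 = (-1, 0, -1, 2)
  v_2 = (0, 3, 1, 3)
Orthogonal basis:
  u_1 = (-1, 0, -1, 2)
  u_2 = (5/6, 3, 11/6, 4/3)

Apply the Gram-Schmidt recurrence
  u_1 = v_1
  u_i = v_i − Σ_{j<i} ((v_i · u_j) / (u_j · u_j)) · u_j.

Step by step this gives:
  u_1 = (-1, 0, -1, 2)
  u_2 = (5/6, 3, 11/6, 4/3)

Orthogonality check:
  u_2 · u_1 = 0 (should be 0)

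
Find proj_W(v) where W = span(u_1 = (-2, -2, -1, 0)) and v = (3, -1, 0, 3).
proj_W(v) = (8/9, 8/9, 4/9, 0)

Set up U = [u_1 | ... | u_1] ∈ R^(4×1). The projector onto W = col(U) is P = U (U^T U)^(-1) U^T.
Compute U^T U =
  [9],
and U^T v = (-4).
Solve U^T U · c = U^T v for the coefficients: c = (-4/9). The projection is proj_W(v) = U c.
Check: (v - proj_W(v)) · u_1 = 0  (should be 0).
Result: proj_W(v) = (8/9, 8/9, 4/9, 0).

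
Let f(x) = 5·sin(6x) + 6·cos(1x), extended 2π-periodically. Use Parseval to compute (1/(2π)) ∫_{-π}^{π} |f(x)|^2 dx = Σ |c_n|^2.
Σ |c_n|^2 = 61/2

Expand |f|^2 and use orthogonality of {sin(nx), cos(mx)} on [-π, π]:
  ∫_{-π}^{π} sin(nx)^2 dx = π, ∫ cos(mx)^2 dx = π, and cross terms integrate to 0.
So ∫_{-π}^{π} f(x)^2 dx = 5^2 · π + 6^2 · π = (25 + 36)π.
Divide by 2π: (25 + 36)/2 = 61/2.
By Parseval, this equals Σ |c_n|^2.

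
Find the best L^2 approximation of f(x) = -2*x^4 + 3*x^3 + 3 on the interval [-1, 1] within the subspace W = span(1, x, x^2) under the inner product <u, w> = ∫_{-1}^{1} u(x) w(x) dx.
g(x) = -12*x^2/7 + 9*x/5 + 111/35

The best approximation g ∈ W is the orthogonal projection of f onto W. Writing g = a_0 + a_1 x + a_2 x^2, the coefficients solve the normal equations G · a = b where
  G_{ij} = <φ_i, φ_j> and b_i = <f, φ_i>, with φ_0 = 1, φ_1 = x, φ_2 = x^2.
G =
  [2, 0, 2/3]
  [0, 2/3, 0]
  [2/3, 0, 2/5],
b = (26/5, 6/5, 10/7).
Solving gives a_0 = 111/35, a_1 = 9/5, a_2 = -12/7, so
  g(x) = -12*x^2/7 + 9*x/5 + 111/35.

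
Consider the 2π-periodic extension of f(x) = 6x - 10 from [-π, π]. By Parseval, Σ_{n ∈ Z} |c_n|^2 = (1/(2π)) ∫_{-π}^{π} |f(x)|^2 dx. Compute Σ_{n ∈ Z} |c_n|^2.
Σ |c_n|^2 = 12π^2 + 100

Expand and integrate term by term over [-π, π]:
  ∫ (6x)^2 dx = 36·(2π^3/3); ∫ 2·6·(-10)·x dx = 0 (odd integrand); ∫ (-10)^2 dx = 100·2π.
So (1/(2π)) ∫_{-π}^{π} (6x - 10)^2 dx = 36π^2/3 + 100 = 12π^2 + 100.
Parseval ⇒ Σ |c_n|^2 = 12π^2 + 100.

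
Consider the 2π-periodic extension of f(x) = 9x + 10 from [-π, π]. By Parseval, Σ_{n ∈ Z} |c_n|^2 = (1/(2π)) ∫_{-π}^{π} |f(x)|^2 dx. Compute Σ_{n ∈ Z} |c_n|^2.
Σ |c_n|^2 = 27π^2 + 100

Expand and integrate term by term over [-π, π]:
  ∫ (9x)^2 dx = 81·(2π^3/3); ∫ 2·9·(10)·x dx = 0 (odd integrand); ∫ 10^2 dx = 100·2π.
So (1/(2π)) ∫_{-π}^{π} (9x + 10)^2 dx = 81π^2/3 + 100 = 27π^2 + 100.
Parseval ⇒ Σ |c_n|^2 = 27π^2 + 100.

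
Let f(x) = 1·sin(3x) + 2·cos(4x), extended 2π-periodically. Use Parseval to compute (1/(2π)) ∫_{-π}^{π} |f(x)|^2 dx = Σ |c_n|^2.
Σ |c_n|^2 = 5/2

Expand |f|^2 and use orthogonality of {sin(nx), cos(mx)} on [-π, π]:
  ∫_{-π}^{π} sin(nx)^2 dx = π, ∫ cos(mx)^2 dx = π, and cross terms integrate to 0.
So ∫_{-π}^{π} f(x)^2 dx = 1^2 · π + 2^2 · π = (1 + 4)π.
Divide by 2π: (1 + 4)/2 = 5/2.
By Parseval, this equals Σ |c_n|^2.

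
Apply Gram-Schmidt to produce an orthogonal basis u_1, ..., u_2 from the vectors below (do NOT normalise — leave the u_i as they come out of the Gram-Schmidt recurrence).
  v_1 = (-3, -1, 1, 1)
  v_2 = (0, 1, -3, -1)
Orthogonal basis:
  u_1 = (-3, -1, 1, 1)
  u_2 = (-5/4, 7/12, -31/12, -7/12)

Apply the Gram-Schmidt recurrence
  u_1 = v_1
  u_i = v_i − Σ_{j<i} ((v_i · u_j) / (u_j · u_j)) · u_j.

Step by step this gives:
  u_1 = (-3, -1, 1, 1)
  u_2 = (-5/4, 7/12, -31/12, -7/12)

Orthogonality check:
  u_2 · u_1 = 0 (should be 0)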